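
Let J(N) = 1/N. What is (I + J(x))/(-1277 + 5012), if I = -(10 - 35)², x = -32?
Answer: -6667/39840 ≈ -0.16734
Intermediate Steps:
I = -625 (I = -1*(-25)² = -1*625 = -625)
(I + J(x))/(-1277 + 5012) = (-625 + 1/(-32))/(-1277 + 5012) = (-625 - 1/32)/3735 = -20001/32*1/3735 = -6667/39840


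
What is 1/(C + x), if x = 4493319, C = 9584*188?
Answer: 1/6295111 ≈ 1.5885e-7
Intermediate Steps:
C = 1801792
1/(C + x) = 1/(1801792 + 4493319) = 1/6295111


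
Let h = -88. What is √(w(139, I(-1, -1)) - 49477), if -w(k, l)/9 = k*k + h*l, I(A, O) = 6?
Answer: I*√218614 ≈ 467.56*I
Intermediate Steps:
w(k, l) = -9*k² + 792*l (w(k, l) = -9*(k*k - 88*l) = -9*(k² - 88*l) = -9*k² + 792*l)
√(w(139, I(-1, -1)) - 49477) = √((-9*139² + 792*6) - 49477) = √((-9*19321 + 4752) - 49477) = √((-173889 + 4752) - 49477) = √(-169137 - 49477) = √(-218614) = I*√218614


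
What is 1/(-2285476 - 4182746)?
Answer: -1/6468222 ≈ -1.5460e-7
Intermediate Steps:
1/(-2285476 - 4182746) = 1/(-6468222) = -1/6468222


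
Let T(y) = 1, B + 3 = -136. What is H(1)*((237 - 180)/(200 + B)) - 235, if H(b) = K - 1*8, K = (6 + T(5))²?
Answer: -11998/61 ≈ -196.69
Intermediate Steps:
B = -139 (B = -3 - 136 = -139)
K = 49 (K = (6 + 1)² = 7² = 49)
H(b) = 41 (H(b) = 49 - 1*8 = 49 - 8 = 41)
H(1)*((237 - 180)/(200 + B)) - 235 = 41*((237 - 180)/(200 - 139)) - 235 = 41*(57/61) - 235 = 2337/61 - 235 = -11998/61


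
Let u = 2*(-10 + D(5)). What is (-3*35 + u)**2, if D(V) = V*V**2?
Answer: 15625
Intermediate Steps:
D(V) = V**3
u = 230 (u = 2*(-10 + 5**3) = 2*(-10 + 125) = 2*115 = 230)
(-3*35 + u)**2 = (-3*35 + 230)**2 = (-105 + 230)**2 = 125**2 = 15625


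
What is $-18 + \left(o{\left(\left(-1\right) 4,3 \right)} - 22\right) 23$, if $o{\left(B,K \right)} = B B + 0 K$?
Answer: $-156$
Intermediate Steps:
$o{\left(B,K \right)} = B^{2}$ ($o{\left(B,K \right)} = B^{2} + 0 = B^{2}$)
$-18 + \left(o{\left(\left(-1\right) 4,3 \right)} - 22\right) 23 = -18 + \left(\left(\left(-1\right) 4\right)^{2} - 22\right) 23 = -18 + \left(\left(-4\right)^{2} - 22\right) 23 = -18 + \left(16 - 22\right) 23 = -18 - 138 = -156$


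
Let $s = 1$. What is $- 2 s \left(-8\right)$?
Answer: $16$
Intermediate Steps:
$- 2 s \left(-8\right) = \left(-2\right) 1 \left(-8\right) = \left(-2\right) \left(-8\right) = 16$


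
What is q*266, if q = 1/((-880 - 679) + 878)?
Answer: -266/681 ≈ -0.39060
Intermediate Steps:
q = -1/681 (q = 1/(-1559 + 878) = 1/(-681) = -1/681 ≈ -0.0014684)
q*266 = -1/681*266 = -266/681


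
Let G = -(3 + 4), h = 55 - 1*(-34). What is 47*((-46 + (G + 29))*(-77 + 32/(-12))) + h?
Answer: 89953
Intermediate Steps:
h = 89 (h = 55 + 34 = 89)
G = -7 (G = -1*7 = -7)
47*((-46 + (G + 29))*(-77 + 32/(-12))) + h = 47*((-46 + (-7 + 29))*(-77 + 32/(-12))) + 89 = 47*((-46 + 22)*(-77 + 32*(-1/12))) + 89 = 47*(-24*(-77 - 8/3)) + 89 = 47*(-24*(-239/3)) + 89 = 47*1912 + 89 = 89864 + 89 = 89953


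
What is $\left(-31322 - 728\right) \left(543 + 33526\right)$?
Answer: $-1091911450$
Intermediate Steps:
$\left(-31322 - 728\right) \left(543 + 33526\right) = \left(-32050\right) 34069 = -1091911450$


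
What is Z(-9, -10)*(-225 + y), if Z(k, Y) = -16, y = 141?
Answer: 1344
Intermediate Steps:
Z(-9, -10)*(-225 + y) = -16*(-225 + 141) = -16*(-84) = 1344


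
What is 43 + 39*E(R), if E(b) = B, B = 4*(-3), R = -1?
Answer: -425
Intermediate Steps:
B = -12
E(b) = -12
43 + 39*E(R) = 43 + 39*(-12) = 43 - 468 = -425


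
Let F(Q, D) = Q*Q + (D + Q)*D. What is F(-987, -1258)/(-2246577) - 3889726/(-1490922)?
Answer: 512580358744/558245178999 ≈ 0.91820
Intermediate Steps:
F(Q, D) = Q² + D*(D + Q)
F(-987, -1258)/(-2246577) - 3889726/(-1490922) = ((-1258)² + (-987)² - 1258*(-987))/(-2246577) - 3889726/(-1490922) = (1582564 + 974169 + 1241646)*(-1/2246577) - 3889726*(-1/1490922) = 3798379*(-1/2246577) + 1944863/745461 = -3798379/2246577 + 1944863/745461 = 512580358744/558245178999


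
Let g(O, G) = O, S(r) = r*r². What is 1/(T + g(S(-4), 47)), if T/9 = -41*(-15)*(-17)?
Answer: -1/94159 ≈ -1.0620e-5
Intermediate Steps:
S(r) = r³
T = -94095 (T = 9*(-41*(-15)*(-17)) = 9*(615*(-17)) = 9*(-10455) = -94095)
1/(T + g(S(-4), 47)) = 1/(-94095 + (-4)³) = 1/(-94095 - 64) = 1/(-94159) = -1/94159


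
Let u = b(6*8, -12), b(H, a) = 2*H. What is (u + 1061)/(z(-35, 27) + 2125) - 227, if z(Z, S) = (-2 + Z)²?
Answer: -791981/3494 ≈ -226.67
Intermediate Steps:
u = 96 (u = 2*(6*8) = 2*48 = 96)
(u + 1061)/(z(-35, 27) + 2125) - 227 = (96 + 1061)/((-2 - 35)² + 2125) - 227 = 1157/((-37)² + 2125) - 227 = 1157/(1369 + 2125) - 227 = 1157/3494 - 227 = -791981/3494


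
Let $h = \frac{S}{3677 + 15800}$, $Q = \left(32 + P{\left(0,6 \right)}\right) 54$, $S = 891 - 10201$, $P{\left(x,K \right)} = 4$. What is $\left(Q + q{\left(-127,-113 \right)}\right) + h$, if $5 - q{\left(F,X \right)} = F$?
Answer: $\frac{40424942}{19477} \approx 2075.5$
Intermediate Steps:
$q{\left(F,X \right)} = 5 - F$
$S = -9310$
$Q = 1944$ ($Q = \left(32 + 4\right) 54 = 36 \cdot 54 = 1944$)
$h = - \frac{9310}{19477}$ ($h = - \frac{9310}{3677 + 15800} = - \frac{9310}{19477} \approx -0.478$)
$\left(Q + q{\left(-127,-113 \right)}\right) + h = \left(1944 + \left(5 - -127\right)\right) - \frac{9310}{19477} = \left(1944 + \left(5 + 127\right)\right) - \frac{9310}{19477} = \left(1944 + 132\right) - \frac{9310}{19477} = 2076 - \frac{9310}{19477} = \frac{40424942}{19477}$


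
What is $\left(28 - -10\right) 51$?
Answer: $1938$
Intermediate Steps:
$\left(28 - -10\right) 51 = \left(28 + 10\right) 51 = 38 \cdot 51 = 1938$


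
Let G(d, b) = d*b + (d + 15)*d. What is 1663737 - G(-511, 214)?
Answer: 1519635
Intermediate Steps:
G(d, b) = b*d + d*(15 + d) (G(d, b) = b*d + (15 + d)*d = b*d + d*(15 + d))
1663737 - G(-511, 214) = 1663737 - (-511)*(15 + 214 - 511) = 1663737 - (-511)*(-282) = 1663737 - 1*144102 = 1663737 - 144102 = 1519635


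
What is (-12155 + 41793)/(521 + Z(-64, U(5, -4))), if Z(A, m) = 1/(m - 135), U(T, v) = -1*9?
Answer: 147168/2587 ≈ 56.888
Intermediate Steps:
U(T, v) = -9
Z(A, m) = 1/(-135 + m)
(-12155 + 41793)/(521 + Z(-64, U(5, -4))) = (-12155 + 41793)/(521 + 1/(-135 - 9)) = 29638/(521 + 1/(-144)) = 29638/(521 - 1/144) = 29638/(75023/144) = 29638*(144/75023) = 147168/2587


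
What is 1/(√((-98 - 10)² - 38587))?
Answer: -I*√26923/26923 ≈ -0.0060945*I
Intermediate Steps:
1/(√((-98 - 10)² - 38587)) = 1/(√((-108)² - 38587)) = 1/(√(11664 - 38587)) = 1/(√(-26923)) = 1/(I*√26923) = -I*√26923/26923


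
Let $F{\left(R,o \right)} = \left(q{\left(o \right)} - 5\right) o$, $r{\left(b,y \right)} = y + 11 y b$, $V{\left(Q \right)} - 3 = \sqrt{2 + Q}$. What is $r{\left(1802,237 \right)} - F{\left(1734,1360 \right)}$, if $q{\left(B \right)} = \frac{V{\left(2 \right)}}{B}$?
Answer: $4704846$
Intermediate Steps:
$V{\left(Q \right)} = 3 + \sqrt{2 + Q}$
$q{\left(B \right)} = \frac{5}{B}$ ($q{\left(B \right)} = \frac{3 + \sqrt{2 + 2}}{B} = \frac{3 + \sqrt{4}}{B} = \frac{3 + 2}{B} = \frac{5}{B}$)
$r{\left(b,y \right)} = y + 11 b y$
$F{\left(R,o \right)} = o \left(-5 + \frac{5}{o}\right)$ ($F{\left(R,o \right)} = \left(\frac{5}{o} - 5\right) o = \left(-5 + \frac{5}{o}\right) o = o \left(-5 + \frac{5}{o}\right)$)
$r{\left(1802,237 \right)} - F{\left(1734,1360 \right)} = 237 \left(1 + 11 \cdot 1802\right) - \left(5 - 6800\right) = 237 \left(1 + 19822\right) - \left(5 - 6800\right) = 237 \cdot 19823 - -6795 = 4698051 + 6795 = 4704846$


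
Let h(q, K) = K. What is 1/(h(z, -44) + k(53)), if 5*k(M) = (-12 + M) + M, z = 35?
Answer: -5/126 ≈ -0.039683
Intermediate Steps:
k(M) = -12/5 + 2*M/5 (k(M) = ((-12 + M) + M)/5 = (-12 + 2*M)/5 = -12/5 + 2*M/5)
1/(h(z, -44) + k(53)) = 1/(-44 + (-12/5 + (⅖)*53)) = 1/(-44 + (-12/5 + 106/5)) = 1/(-44 + 94/5) = 1/(-126/5) = -5/126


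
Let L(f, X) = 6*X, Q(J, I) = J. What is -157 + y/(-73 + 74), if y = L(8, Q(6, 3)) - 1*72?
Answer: -193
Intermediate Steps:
y = -36 (y = 6*6 - 1*72 = 36 - 72 = -36)
-157 + y/(-73 + 74) = -157 - 36/(-73 + 74) = -157 - 36/1 = -157 + 1*(-36) = -157 - 36 = -193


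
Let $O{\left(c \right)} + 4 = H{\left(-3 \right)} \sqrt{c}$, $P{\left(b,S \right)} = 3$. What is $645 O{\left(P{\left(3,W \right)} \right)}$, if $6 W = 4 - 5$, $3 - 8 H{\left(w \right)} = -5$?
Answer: $-2580 + 645 \sqrt{3} \approx -1462.8$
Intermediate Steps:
$H{\left(w \right)} = 1$ ($H{\left(w \right)} = \frac{3}{8} - - \frac{5}{8} = \frac{3}{8} + \frac{5}{8} = 1$)
$W = - \frac{1}{6}$ ($W = \frac{4 - 5}{6} = \frac{1}{6} \left(-1\right) = - \frac{1}{6} \approx -0.16667$)
$O{\left(c \right)} = -4 + \sqrt{c}$ ($O{\left(c \right)} = -4 + 1 \sqrt{c} = -4 + \sqrt{c}$)
$645 O{\left(P{\left(3,W \right)} \right)} = 645 \left(-4 + \sqrt{3}\right) = -2580 + 645 \sqrt{3}$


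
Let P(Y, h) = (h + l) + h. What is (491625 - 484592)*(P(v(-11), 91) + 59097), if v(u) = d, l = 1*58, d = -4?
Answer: 417317121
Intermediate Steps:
l = 58
v(u) = -4
P(Y, h) = 58 + 2*h (P(Y, h) = (h + 58) + h = (58 + h) + h = 58 + 2*h)
(491625 - 484592)*(P(v(-11), 91) + 59097) = (491625 - 484592)*((58 + 2*91) + 59097) = 7033*((58 + 182) + 59097) = 7033*(240 + 59097) = 7033*59337 = 417317121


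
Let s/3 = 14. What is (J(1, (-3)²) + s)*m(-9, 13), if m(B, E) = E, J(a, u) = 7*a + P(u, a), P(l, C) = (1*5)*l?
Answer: 1222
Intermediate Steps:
s = 42 (s = 3*14 = 42)
P(l, C) = 5*l
J(a, u) = 5*u + 7*a (J(a, u) = 7*a + 5*u = 5*u + 7*a)
(J(1, (-3)²) + s)*m(-9, 13) = ((5*(-3)² + 7*1) + 42)*13 = ((5*9 + 7) + 42)*13 = ((45 + 7) + 42)*13 = (52 + 42)*13 = 94*13 = 1222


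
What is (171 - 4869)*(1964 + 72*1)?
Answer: -9565128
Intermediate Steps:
(171 - 4869)*(1964 + 72*1) = -4698*(1964 + 72) = -4698*2036 = -9565128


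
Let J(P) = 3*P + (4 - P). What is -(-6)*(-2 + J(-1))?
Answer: 0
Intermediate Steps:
J(P) = 4 + 2*P
-(-6)*(-2 + J(-1)) = -(-6)*(-2 + (4 + 2*(-1))) = -(-6)*(-2 + (4 - 2)) = -(-6)*(-2 + 2) = -(-6)*0 = -2*0 = 0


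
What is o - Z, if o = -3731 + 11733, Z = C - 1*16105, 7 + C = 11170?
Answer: 12944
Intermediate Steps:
C = 11163 (C = -7 + 11170 = 11163)
Z = -4942 (Z = 11163 - 1*16105 = 11163 - 16105 = -4942)
o = 8002
o - Z = 8002 - 1*(-4942) = 8002 + 4942 = 12944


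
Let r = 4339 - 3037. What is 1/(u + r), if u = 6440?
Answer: 1/7742 ≈ 0.00012917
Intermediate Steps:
r = 1302
1/(u + r) = 1/(6440 + 1302) = 1/7742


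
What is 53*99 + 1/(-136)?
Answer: 713591/136 ≈ 5247.0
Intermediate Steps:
53*99 + 1/(-136) = 5247 - 1/136 = 713591/136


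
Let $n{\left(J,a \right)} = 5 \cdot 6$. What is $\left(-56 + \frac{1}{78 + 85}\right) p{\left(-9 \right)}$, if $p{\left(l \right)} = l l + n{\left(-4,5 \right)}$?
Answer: $- \frac{1013097}{163} \approx -6215.3$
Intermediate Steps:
$n{\left(J,a \right)} = 30$
$p{\left(l \right)} = 30 + l^{2}$ ($p{\left(l \right)} = l l + 30 = l^{2} + 30 = 30 + l^{2}$)
$\left(-56 + \frac{1}{78 + 85}\right) p{\left(-9 \right)} = \left(-56 + \frac{1}{78 + 85}\right) \left(30 + \left(-9\right)^{2}\right) = \left(-56 + \frac{1}{163}\right) \left(30 + 81\right) = \left(-56 + \frac{1}{163}\right) 111 = \left(- \frac{9127}{163}\right) 111 = - \frac{1013097}{163}$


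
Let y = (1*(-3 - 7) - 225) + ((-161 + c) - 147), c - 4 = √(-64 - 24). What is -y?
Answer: 539 - 2*I*√22 ≈ 539.0 - 9.3808*I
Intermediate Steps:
c = 4 + 2*I*√22 (c = 4 + √(-64 - 24) = 4 + √(-88) = 4 + 2*I*√22 ≈ 4.0 + 9.3808*I)
y = -539 + 2*I*√22 (y = (1*(-3 - 7) - 225) + ((-161 + (4 + 2*I*√22)) - 147) = (1*(-10) - 225) + ((-157 + 2*I*√22) - 147) = (-10 - 225) + (-304 + 2*I*√22) = -235 + (-304 + 2*I*√22) = -539 + 2*I*√22 ≈ -539.0 + 9.3808*I)
-y = -(-539 + 2*I*√22) = 539 - 2*I*√22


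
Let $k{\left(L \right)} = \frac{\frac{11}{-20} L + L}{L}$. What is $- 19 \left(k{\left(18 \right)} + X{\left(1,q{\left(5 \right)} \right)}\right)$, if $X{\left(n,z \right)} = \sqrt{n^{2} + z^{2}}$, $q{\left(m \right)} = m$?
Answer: $- \frac{171}{20} - 19 \sqrt{26} \approx -105.43$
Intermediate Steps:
$k{\left(L \right)} = \frac{9}{20}$ ($k{\left(L \right)} = \frac{11 \left(- \frac{1}{20}\right) L + L}{L} = \frac{- \frac{11 L}{20} + L}{L} = \frac{\frac{9}{20} L}{L} = \frac{9}{20}$)
$- 19 \left(k{\left(18 \right)} + X{\left(1,q{\left(5 \right)} \right)}\right) = - 19 \left(\frac{9}{20} + \sqrt{1^{2} + 5^{2}}\right) = - 19 \left(\frac{9}{20} + \sqrt{1 + 25}\right) = - 19 \left(\frac{9}{20} + \sqrt{26}\right) = - \frac{171}{20} - 19 \sqrt{26}$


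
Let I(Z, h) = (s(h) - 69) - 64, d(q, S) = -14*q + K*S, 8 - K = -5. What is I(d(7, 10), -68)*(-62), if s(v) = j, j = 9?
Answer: 7688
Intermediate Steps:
K = 13 (K = 8 - 1*(-5) = 8 + 5 = 13)
s(v) = 9
d(q, S) = -14*q + 13*S
I(Z, h) = -124 (I(Z, h) = (9 - 69) - 64 = -60 - 64 = -124)
I(d(7, 10), -68)*(-62) = -124*(-62) = 7688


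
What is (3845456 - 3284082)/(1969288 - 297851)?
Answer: 561374/1671437 ≈ 0.33586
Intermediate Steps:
(3845456 - 3284082)/(1969288 - 297851) = 561374/1671437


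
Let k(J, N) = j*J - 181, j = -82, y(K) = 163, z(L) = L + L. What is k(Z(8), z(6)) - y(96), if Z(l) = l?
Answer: -1000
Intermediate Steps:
z(L) = 2*L
k(J, N) = -181 - 82*J (k(J, N) = -82*J - 181 = -181 - 82*J)
k(Z(8), z(6)) - y(96) = (-181 - 82*8) - 1*163 = (-181 - 656) - 163 = -837 - 163 = -1000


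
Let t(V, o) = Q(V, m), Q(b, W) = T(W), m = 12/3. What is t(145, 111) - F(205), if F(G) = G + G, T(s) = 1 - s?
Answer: -413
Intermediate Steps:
m = 4 (m = 12*(1/3) = 4)
Q(b, W) = 1 - W
t(V, o) = -3 (t(V, o) = 1 - 1*4 = 1 - 4 = -3)
F(G) = 2*G
t(145, 111) - F(205) = -3 - 2*205 = -3 - 1*410 = -3 - 410 = -413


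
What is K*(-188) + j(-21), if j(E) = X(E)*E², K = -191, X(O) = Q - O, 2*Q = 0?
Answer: 45169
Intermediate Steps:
Q = 0 (Q = (½)*0 = 0)
X(O) = -O (X(O) = 0 - O = -O)
j(E) = -E³ (j(E) = (-E)*E² = -E³)
K*(-188) + j(-21) = -191*(-188) - 1*(-21)³ = 35908 - 1*(-9261) = 35908 + 9261 = 45169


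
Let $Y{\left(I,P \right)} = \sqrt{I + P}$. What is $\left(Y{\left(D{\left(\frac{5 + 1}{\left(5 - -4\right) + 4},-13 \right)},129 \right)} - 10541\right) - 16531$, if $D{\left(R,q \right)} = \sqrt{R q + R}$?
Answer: $-27072 + \frac{\sqrt{21801 + 78 i \sqrt{26}}}{13} \approx -27061.0 + 0.1036 i$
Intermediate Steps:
$D{\left(R,q \right)} = \sqrt{R + R q}$
$\left(Y{\left(D{\left(\frac{5 + 1}{\left(5 - -4\right) + 4},-13 \right)},129 \right)} - 10541\right) - 16531 = \left(\sqrt{\sqrt{\frac{5 + 1}{\left(5 - -4\right) + 4} \left(1 - 13\right)} + 129} - 10541\right) - 16531 = \left(\sqrt{\sqrt{\frac{6}{\left(5 + 4\right) + 4} \left(-12\right)} + 129} - 10541\right) - 16531 = \left(\sqrt{\sqrt{\frac{6}{9 + 4} \left(-12\right)} + 129} - 10541\right) - 16531 = \left(\sqrt{\sqrt{\frac{6}{13} \left(-12\right)} + 129} - 10541\right) - 16531 = \left(\sqrt{\sqrt{- \frac{72}{13}} + 129} - 10541\right) - 16531 = \left(\sqrt{\frac{6 i \sqrt{26}}{13} + 129} - 10541\right) - 16531 = \left(\sqrt{129 + \frac{6 i \sqrt{26}}{13}} - 10541\right) - 16531 = \left(-10541 + \sqrt{129 + \frac{6 i \sqrt{26}}{13}}\right) - 16531 = -27072 + \sqrt{129 + \frac{6 i \sqrt{26}}{13}}$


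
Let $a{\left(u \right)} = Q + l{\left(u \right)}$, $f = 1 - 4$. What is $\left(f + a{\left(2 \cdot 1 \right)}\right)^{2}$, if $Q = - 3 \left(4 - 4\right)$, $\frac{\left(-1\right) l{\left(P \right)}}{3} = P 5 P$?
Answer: $3969$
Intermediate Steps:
$f = -3$
$l{\left(P \right)} = - 15 P^{2}$ ($l{\left(P \right)} = - 3 P 5 P = - 3 \cdot 5 P P = - 3 \cdot 5 P^{2} = - 15 P^{2}$)
$Q = 0$ ($Q = \left(-3\right) 0 = 0$)
$a{\left(u \right)} = - 15 u^{2}$ ($a{\left(u \right)} = 0 - 15 u^{2} = - 15 u^{2}$)
$\left(f + a{\left(2 \cdot 1 \right)}\right)^{2} = \left(-3 - 15 \left(2 \cdot 1\right)^{2}\right)^{2} = \left(-3 - 15 \cdot 2^{2}\right)^{2} = \left(-3 - 60\right)^{2} = \left(-63\right)^{2} = 3969$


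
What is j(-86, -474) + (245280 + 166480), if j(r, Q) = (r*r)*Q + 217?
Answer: -3093727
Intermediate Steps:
j(r, Q) = 217 + Q*r² (j(r, Q) = r²*Q + 217 = Q*r² + 217 = 217 + Q*r²)
j(-86, -474) + (245280 + 166480) = (217 - 474*(-86)²) + (245280 + 166480) = (217 - 474*7396) + 411760 = (217 - 3505704) + 411760 = -3505487 + 411760 = -3093727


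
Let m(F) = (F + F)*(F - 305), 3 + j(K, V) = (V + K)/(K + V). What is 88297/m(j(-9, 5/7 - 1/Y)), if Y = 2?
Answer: 88297/1228 ≈ 71.903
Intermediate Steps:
j(K, V) = -2 (j(K, V) = -3 + (V + K)/(K + V) = -3 + (K + V)/(K + V) = -3 + 1 = -2)
m(F) = 2*F*(-305 + F) (m(F) = (2*F)*(-305 + F) = 2*F*(-305 + F))
88297/m(j(-9, 5/7 - 1/Y)) = 88297/((2*(-2)*(-305 - 2))) = 88297/((2*(-2)*(-307))) = 88297/1228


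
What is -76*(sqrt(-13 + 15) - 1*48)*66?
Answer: 240768 - 5016*sqrt(2) ≈ 2.3367e+5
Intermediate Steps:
-76*(sqrt(-13 + 15) - 1*48)*66 = -76*(sqrt(2) - 48)*66 = -76*(-48 + sqrt(2))*66 = (3648 - 76*sqrt(2))*66 = 240768 - 5016*sqrt(2)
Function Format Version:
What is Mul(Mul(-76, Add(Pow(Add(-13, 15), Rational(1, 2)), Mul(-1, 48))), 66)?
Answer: Add(240768, Mul(-5016, Pow(2, Rational(1, 2)))) ≈ 2.3367e+5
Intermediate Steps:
Mul(Mul(-76, Add(Pow(Add(-13, 15), Rational(1, 2)), Mul(-1, 48))), 66) = Mul(Mul(-76, Add(Pow(2, Rational(1, 2)), -48)), 66) = Mul(Mul(-76, Add(-48, Pow(2, Rational(1, 2)))), 66) = Mul(Add(3648, Mul(-76, Pow(2, Rational(1, 2)))), 66) = Add(240768, Mul(-5016, Pow(2, Rational(1, 2))))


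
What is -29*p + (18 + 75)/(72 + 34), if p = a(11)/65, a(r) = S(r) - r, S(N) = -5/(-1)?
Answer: 24489/6890 ≈ 3.5543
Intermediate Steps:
S(N) = 5 (S(N) = -5*(-1) = 5)
a(r) = 5 - r
p = -6/65 (p = (5 - 1*11)/65 = (5 - 11)*(1/65) = -6*1/65 = -6/65 ≈ -0.092308)
-29*p + (18 + 75)/(72 + 34) = -29*(-6/65) + (18 + 75)/(72 + 34) = 174/65 + 93/106 = 24489/6890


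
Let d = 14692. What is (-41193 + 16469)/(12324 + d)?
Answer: -6181/6754 ≈ -0.91516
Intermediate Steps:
(-41193 + 16469)/(12324 + d) = (-41193 + 16469)/(12324 + 14692) = -24724/27016 = -24724*1/27016 = -6181/6754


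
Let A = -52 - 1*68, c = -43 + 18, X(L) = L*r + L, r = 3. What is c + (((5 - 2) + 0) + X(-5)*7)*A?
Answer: 16415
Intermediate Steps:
X(L) = 4*L (X(L) = L*3 + L = 3*L + L = 4*L)
c = -25
A = -120 (A = -52 - 68 = -120)
c + (((5 - 2) + 0) + X(-5)*7)*A = -25 + (((5 - 2) + 0) + (4*(-5))*7)*(-120) = -25 + ((3 + 0) - 20*7)*(-120) = -25 + (3 - 140)*(-120) = -25 - 137*(-120) = -25 + 16440 = 16415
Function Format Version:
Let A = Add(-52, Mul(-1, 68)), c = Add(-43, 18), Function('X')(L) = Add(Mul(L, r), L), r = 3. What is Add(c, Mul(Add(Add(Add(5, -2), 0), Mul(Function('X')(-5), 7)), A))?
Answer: 16415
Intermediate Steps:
Function('X')(L) = Mul(4, L) (Function('X')(L) = Add(Mul(L, 3), L) = Add(Mul(3, L), L) = Mul(4, L))
c = -25
A = -120 (A = Add(-52, -68) = -120)
Add(c, Mul(Add(Add(Add(5, -2), 0), Mul(Function('X')(-5), 7)), A)) = Add(-25, Mul(Add(Add(Add(5, -2), 0), Mul(Mul(4, -5), 7)), -120)) = Add(-25, Mul(Add(Add(3, 0), Mul(-20, 7)), -120)) = Add(-25, Mul(Add(3, -140), -120)) = Add(-25, Mul(-137, -120)) = Add(-25, 16440) = 16415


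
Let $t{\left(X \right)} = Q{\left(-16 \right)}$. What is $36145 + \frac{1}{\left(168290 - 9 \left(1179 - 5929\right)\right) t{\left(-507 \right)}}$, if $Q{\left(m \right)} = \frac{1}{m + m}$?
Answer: $\frac{238376274}{6595} \approx 36145.0$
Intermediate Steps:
$Q{\left(m \right)} = \frac{1}{2 m}$
$t{\left(X \right)} = - \frac{1}{32}$ ($t{\left(X \right)} = \frac{1}{2 \left(-16\right)} = \frac{1}{2} \left(- \frac{1}{16}\right) = - \frac{1}{32}$)
$36145 + \frac{1}{\left(168290 - 9 \left(1179 - 5929\right)\right) t{\left(-507 \right)}} = 36145 + \frac{1}{\left(168290 - 9 \left(1179 - 5929\right)\right) \left(- \frac{1}{32}\right)} = 36145 + \frac{1}{168290 - -42750} \left(-32\right) = 36145 + \frac{1}{168290 + 42750} \left(-32\right) = 36145 + \frac{1}{211040} \left(-32\right) = 36145 - \frac{1}{6595} = \frac{238376274}{6595}$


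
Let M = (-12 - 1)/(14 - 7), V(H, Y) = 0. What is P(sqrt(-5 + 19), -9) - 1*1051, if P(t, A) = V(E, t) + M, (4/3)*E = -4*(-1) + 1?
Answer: -7370/7 ≈ -1052.9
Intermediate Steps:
E = 15/4 (E = 3*(-4*(-1) + 1)/4 = 3*(4 + 1)/4 = (3/4)*5 = 15/4 ≈ 3.7500)
M = -13/7 ≈ -1.8571
P(t, A) = -13/7 (P(t, A) = 0 - 13/7 = -13/7)
P(sqrt(-5 + 19), -9) - 1*1051 = -13/7 - 1*1051 = -13/7 - 1051 = -7370/7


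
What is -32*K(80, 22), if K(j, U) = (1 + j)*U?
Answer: -57024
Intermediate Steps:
K(j, U) = U*(1 + j)
-32*K(80, 22) = -704*(1 + 80) = -704*81 = -32*1782 = -57024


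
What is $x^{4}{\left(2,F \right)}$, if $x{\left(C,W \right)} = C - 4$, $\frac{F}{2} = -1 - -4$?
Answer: $16$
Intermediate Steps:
$F = 6$ ($F = 2 \left(-1 - -4\right) = 2 \left(-1 + 4\right) = 2 \cdot 3 = 6$)
$x{\left(C,W \right)} = -4 + C$ ($x{\left(C,W \right)} = C - 4 = -4 + C$)
$x^{4}{\left(2,F \right)} = \left(-4 + 2\right)^{4} = \left(-2\right)^{4} = 16$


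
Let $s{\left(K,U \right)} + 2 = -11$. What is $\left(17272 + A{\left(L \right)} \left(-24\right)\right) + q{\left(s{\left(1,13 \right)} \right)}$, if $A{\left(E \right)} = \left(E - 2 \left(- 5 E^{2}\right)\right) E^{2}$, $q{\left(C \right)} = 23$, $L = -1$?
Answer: $17079$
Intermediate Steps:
$s{\left(K,U \right)} = -13$ ($s{\left(K,U \right)} = -2 - 11 = -13$)
$A{\left(E \right)} = E^{2} \left(E + 10 E^{2}\right)$ ($A{\left(E \right)} = \left(E + 10 E^{2}\right) E^{2} = E^{2} \left(E + 10 E^{2}\right)$)
$\left(17272 + A{\left(L \right)} \left(-24\right)\right) + q{\left(s{\left(1,13 \right)} \right)} = \left(17272 + \left(-1\right)^{3} \left(1 + 10 \left(-1\right)\right) \left(-24\right)\right) + 23 = \left(17272 + - (1 - 10) \left(-24\right)\right) + 23 = \left(17272 + \left(-1\right) \left(-9\right) \left(-24\right)\right) + 23 = \left(17272 + 9 \left(-24\right)\right) + 23 = \left(17272 - 216\right) + 23 = 17056 + 23 = 17079$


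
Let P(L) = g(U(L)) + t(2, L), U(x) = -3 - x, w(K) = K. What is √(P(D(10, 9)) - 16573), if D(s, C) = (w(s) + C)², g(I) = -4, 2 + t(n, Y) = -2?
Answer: I*√16581 ≈ 128.77*I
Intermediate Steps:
t(n, Y) = -4 (t(n, Y) = -2 - 2 = -4)
D(s, C) = (C + s)² (D(s, C) = (s + C)² = (C + s)²)
P(L) = -8 (P(L) = -4 - 4 = -8)
√(P(D(10, 9)) - 16573) = √(-8 - 16573) = √(-16581) = I*√16581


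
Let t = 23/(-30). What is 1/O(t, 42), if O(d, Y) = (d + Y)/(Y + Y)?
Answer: 2520/1237 ≈ 2.0372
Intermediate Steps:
t = -23/30 (t = -1/30*23 = -23/30 ≈ -0.76667)
O(d, Y) = (Y + d)/(2*Y) (O(d, Y) = (Y + d)/((2*Y)) = (Y + d)*(1/(2*Y)) = (Y + d)/(2*Y))
1/O(t, 42) = 1/((½)*(42 - 23/30)/42) = 1/((½)*(1/42)*(1237/30)) = 1/(1237/2520) = 2520/1237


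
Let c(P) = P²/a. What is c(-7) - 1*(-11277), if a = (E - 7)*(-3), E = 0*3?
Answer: 33838/3 ≈ 11279.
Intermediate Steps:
E = 0
a = 21 (a = (0 - 7)*(-3) = -7*(-3) = 21)
c(P) = P²/21
c(-7) - 1*(-11277) = (1/21)*(-7)² - 1*(-11277) = (1/21)*49 + 11277 = 7/3 + 11277 = 33838/3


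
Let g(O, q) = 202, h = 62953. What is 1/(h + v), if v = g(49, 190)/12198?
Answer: 6099/383950448 ≈ 1.5885e-5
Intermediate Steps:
v = 101/6099 (v = 202/12198 = 202*(1/12198) = 101/6099 ≈ 0.016560)
1/(h + v) = 1/(62953 + 101/6099) = 1/(383950448/6099) = 6099/383950448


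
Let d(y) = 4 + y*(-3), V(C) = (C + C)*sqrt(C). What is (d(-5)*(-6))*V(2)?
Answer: -456*sqrt(2) ≈ -644.88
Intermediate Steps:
V(C) = 2*C**(3/2) (V(C) = (2*C)*sqrt(C) = 2*C**(3/2))
d(y) = 4 - 3*y
(d(-5)*(-6))*V(2) = ((4 - 3*(-5))*(-6))*(2*2**(3/2)) = ((4 + 15)*(-6))*(2*(2*sqrt(2))) = (19*(-6))*(4*sqrt(2)) = -456*sqrt(2)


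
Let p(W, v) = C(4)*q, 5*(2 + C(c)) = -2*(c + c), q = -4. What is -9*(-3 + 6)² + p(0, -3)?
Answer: -301/5 ≈ -60.200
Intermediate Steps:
C(c) = -2 - 4*c/5 (C(c) = -2 + (-2*(c + c))/5 = -2 + (-4*c)/5 = -2 - 4*c/5)
p(W, v) = 104/5 (p(W, v) = (-2 - ⅘*4)*(-4) = (-2 - 16/5)*(-4) = -26/5*(-4) = 104/5)
-9*(-3 + 6)² + p(0, -3) = -9*(-3 + 6)² + 104/5 = -9*3² + 104/5 = -9*9 + 104/5 = -81 + 104/5 = -301/5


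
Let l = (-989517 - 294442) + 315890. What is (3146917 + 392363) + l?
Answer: 2571211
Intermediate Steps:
l = -968069 (l = -1283959 + 315890 = -968069)
(3146917 + 392363) + l = (3146917 + 392363) - 968069 = 3539280 - 968069 = 2571211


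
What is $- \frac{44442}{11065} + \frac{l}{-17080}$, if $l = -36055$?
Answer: $- \frac{72024157}{37798040} \approx -1.9055$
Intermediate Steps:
$- \frac{44442}{11065} + \frac{l}{-17080} = - \frac{44442}{11065} - \frac{36055}{-17080} = \left(-44442\right) \frac{1}{11065} - - \frac{7211}{3416} = - \frac{44442}{11065} + \frac{7211}{3416} = - \frac{72024157}{37798040}$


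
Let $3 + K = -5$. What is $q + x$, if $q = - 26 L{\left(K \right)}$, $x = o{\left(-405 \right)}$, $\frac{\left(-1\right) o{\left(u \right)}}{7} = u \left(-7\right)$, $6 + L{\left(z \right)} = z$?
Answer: $-19481$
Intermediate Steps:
$K = -8$ ($K = -3 - 5 = -8$)
$L{\left(z \right)} = -6 + z$
$o{\left(u \right)} = 49 u$ ($o{\left(u \right)} = - 7 u \left(-7\right) = - 7 \left(- 7 u\right) = 49 u$)
$x = -19845$ ($x = 49 \left(-405\right) = -19845$)
$q = 364$ ($q = - 26 \left(-6 - 8\right) = \left(-26\right) \left(-14\right) = 364$)
$q + x = 364 - 19845 = -19481$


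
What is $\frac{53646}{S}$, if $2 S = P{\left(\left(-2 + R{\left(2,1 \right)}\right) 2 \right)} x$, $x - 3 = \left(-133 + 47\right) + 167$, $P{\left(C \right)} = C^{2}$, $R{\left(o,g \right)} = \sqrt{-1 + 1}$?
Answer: $\frac{8941}{112} \approx 79.83$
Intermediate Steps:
$R{\left(o,g \right)} = 0$ ($R{\left(o,g \right)} = \sqrt{0} = 0$)
$x = 84$ ($x = 3 + \left(\left(-133 + 47\right) + 167\right) = 3 + \left(-86 + 167\right) = 3 + 81 = 84$)
$S = 672$ ($S = \frac{\left(\left(-2 + 0\right) 2\right)^{2} \cdot 84}{2} = \frac{\left(\left(-2\right) 2\right)^{2} \cdot 84}{2} = \frac{\left(-4\right)^{2} \cdot 84}{2} = \frac{16 \cdot 84}{2} = \frac{1}{2} \cdot 1344 = 672$)
$\frac{53646}{S} = \frac{53646}{672} = 53646 \cdot \frac{1}{672} = \frac{8941}{112}$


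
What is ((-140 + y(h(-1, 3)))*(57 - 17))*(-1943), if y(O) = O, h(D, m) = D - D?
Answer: 10880800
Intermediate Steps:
h(D, m) = 0
((-140 + y(h(-1, 3)))*(57 - 17))*(-1943) = ((-140 + 0)*(57 - 17))*(-1943) = -140*40*(-1943) = -5600*(-1943) = 10880800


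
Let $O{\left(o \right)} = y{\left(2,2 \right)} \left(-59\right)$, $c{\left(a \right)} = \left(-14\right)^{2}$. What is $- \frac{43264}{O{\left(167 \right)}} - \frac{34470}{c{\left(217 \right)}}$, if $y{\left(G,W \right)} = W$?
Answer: $\frac{1103071}{5782} \approx 190.78$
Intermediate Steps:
$c{\left(a \right)} = 196$
$O{\left(o \right)} = -118$ ($O{\left(o \right)} = 2 \left(-59\right) = -118$)
$- \frac{43264}{O{\left(167 \right)}} - \frac{34470}{c{\left(217 \right)}} = - \frac{43264}{-118} - \frac{34470}{196} = \left(-43264\right) \left(- \frac{1}{118}\right) - \frac{17235}{98} = \frac{21632}{59} - \frac{17235}{98} = \frac{1103071}{5782}$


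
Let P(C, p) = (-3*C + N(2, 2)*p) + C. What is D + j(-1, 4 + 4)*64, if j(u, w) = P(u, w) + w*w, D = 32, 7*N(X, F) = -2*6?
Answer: 23648/7 ≈ 3378.3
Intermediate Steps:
N(X, F) = -12/7 (N(X, F) = (-2*6)/7 = (⅐)*(-12) = -12/7)
P(C, p) = -2*C - 12*p/7 (P(C, p) = (-3*C - 12*p/7) + C = -2*C - 12*p/7)
j(u, w) = w² - 2*u - 12*w/7 (j(u, w) = (-2*u - 12*w/7) + w*w = (-2*u - 12*w/7) + w² = w² - 2*u - 12*w/7)
D + j(-1, 4 + 4)*64 = 32 + ((4 + 4)² - 2*(-1) - 12*(4 + 4)/7)*64 = 32 + (8² + 2 - 12/7*8)*64 = 32 + (64 + 2 - 96/7)*64 = 32 + (366/7)*64 = 32 + 23424/7 = 23648/7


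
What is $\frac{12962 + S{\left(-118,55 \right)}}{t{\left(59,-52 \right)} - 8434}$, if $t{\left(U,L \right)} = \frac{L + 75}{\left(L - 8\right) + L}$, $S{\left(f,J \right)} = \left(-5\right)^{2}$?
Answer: $- \frac{161616}{104959} \approx -1.5398$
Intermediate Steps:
$S{\left(f,J \right)} = 25$
$t{\left(U,L \right)} = \frac{75 + L}{-8 + 2 L}$ ($t{\left(U,L \right)} = \frac{75 + L}{\left(L - 8\right) + L} = \frac{75 + L}{\left(-8 + L\right) + L} = \frac{75 + L}{-8 + 2 L}$)
$\frac{12962 + S{\left(-118,55 \right)}}{t{\left(59,-52 \right)} - 8434} = \frac{12962 + 25}{\frac{75 - 52}{2 \left(-4 - 52\right)} - 8434} = \frac{12987}{\frac{1}{2} \frac{1}{-56} \cdot 23 - 8434} = \frac{12987}{\frac{1}{2} \left(- \frac{1}{56}\right) 23 - 8434} = \frac{12987}{- \frac{23}{112} - 8434} = \frac{12987}{- \frac{944631}{112}} = 12987 \left(- \frac{112}{944631}\right) = - \frac{161616}{104959}$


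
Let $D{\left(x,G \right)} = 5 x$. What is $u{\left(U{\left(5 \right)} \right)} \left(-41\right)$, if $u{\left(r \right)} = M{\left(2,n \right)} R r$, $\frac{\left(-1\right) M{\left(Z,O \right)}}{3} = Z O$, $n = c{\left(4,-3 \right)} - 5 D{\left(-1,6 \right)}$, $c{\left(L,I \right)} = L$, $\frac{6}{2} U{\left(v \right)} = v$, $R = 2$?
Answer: $23780$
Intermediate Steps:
$U{\left(v \right)} = \frac{v}{3}$
$n = 29$ ($n = 4 - 5 \cdot 5 \left(-1\right) = 4 - -25 = 4 + 25 = 29$)
$M{\left(Z,O \right)} = - 3 O Z$ ($M{\left(Z,O \right)} = - 3 Z O = - 3 O Z$)
$u{\left(r \right)} = - 348 r$ ($u{\left(r \right)} = \left(-3\right) 29 \cdot 2 \cdot 2 r = \left(-174\right) 2 r = - 348 r$)
$u{\left(U{\left(5 \right)} \right)} \left(-41\right) = - 348 \cdot \frac{1}{3} \cdot 5 \left(-41\right) = \left(-348\right) \frac{5}{3} \left(-41\right) = \left(-580\right) \left(-41\right) = 23780$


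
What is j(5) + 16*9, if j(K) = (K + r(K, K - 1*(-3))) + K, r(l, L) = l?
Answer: 159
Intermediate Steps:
j(K) = 3*K (j(K) = (K + K) + K = 2*K + K = 3*K)
j(5) + 16*9 = 3*5 + 16*9 = 15 + 144 = 159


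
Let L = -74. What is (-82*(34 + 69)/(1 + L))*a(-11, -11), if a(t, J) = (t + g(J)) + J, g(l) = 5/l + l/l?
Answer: -1993256/803 ≈ -2482.3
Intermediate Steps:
g(l) = 1 + 5/l (g(l) = 5/l + 1 = 1 + 5/l)
a(t, J) = J + t + (5 + J)/J (a(t, J) = (t + (5 + J)/J) + J = J + t + (5 + J)/J)
(-82*(34 + 69)/(1 + L))*a(-11, -11) = (-82*(34 + 69)/(1 - 74))*(1 - 11 - 11 + 5/(-11)) = (-8446/(-73))*(1 - 11 - 11 + 5*(-1/11)) = (-8446*(-1)/73)*(1 - 11 - 11 - 5/11) = -82*(-103/73)*(-236/11) = (8446/73)*(-236/11) = -1993256/803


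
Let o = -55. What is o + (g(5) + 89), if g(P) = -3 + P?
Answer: 36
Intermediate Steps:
o + (g(5) + 89) = -55 + ((-3 + 5) + 89) = -55 + (2 + 89) = -55 + 91 = 36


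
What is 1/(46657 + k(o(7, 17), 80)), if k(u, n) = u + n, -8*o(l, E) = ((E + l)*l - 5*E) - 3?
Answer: 1/46727 ≈ 2.1401e-5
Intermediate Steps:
o(l, E) = 3/8 + 5*E/8 - l*(E + l)/8 (o(l, E) = -(((E + l)*l - 5*E) - 3)/8 = -((l*(E + l) - 5*E) - 3)/8 = -((-5*E + l*(E + l)) - 3)/8 = -(-3 - 5*E + l*(E + l))/8 = 3/8 + 5*E/8 - l*(E + l)/8)
k(u, n) = n + u
1/(46657 + k(o(7, 17), 80)) = 1/(46657 + (80 + (3/8 - ⅛*7² + (5/8)*17 - ⅛*17*7))) = 1/(46657 + (80 + (3/8 - ⅛*49 + 85/8 - 119/8))) = 1/(46657 + (80 + (3/8 - 49/8 + 85/8 - 119/8))) = 1/(46657 + (80 - 10)) = 1/(46657 + 70) = 1/46727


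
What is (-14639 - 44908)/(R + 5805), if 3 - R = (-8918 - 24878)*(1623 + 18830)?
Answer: -59547/691235396 ≈ -8.6146e-5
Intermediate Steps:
R = 691229591 (R = 3 - (-8918 - 24878)*(1623 + 18830) = 3 - (-33796)*20453 = 3 - 1*(-691229588) = 3 + 691229588 = 691229591)
(-14639 - 44908)/(R + 5805) = (-14639 - 44908)/(691229591 + 5805) = -59547/691235396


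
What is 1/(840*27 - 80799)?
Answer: -1/58119 ≈ -1.7206e-5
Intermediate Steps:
1/(840*27 - 80799) = 1/(22680 - 80799) = 1/(-58119) = -1/58119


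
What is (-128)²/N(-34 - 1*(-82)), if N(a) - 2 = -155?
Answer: -16384/153 ≈ -107.08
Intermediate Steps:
N(a) = -153 (N(a) = 2 - 155 = -153)
(-128)²/N(-34 - 1*(-82)) = (-128)²/(-153) = 16384*(-1/153) = -16384/153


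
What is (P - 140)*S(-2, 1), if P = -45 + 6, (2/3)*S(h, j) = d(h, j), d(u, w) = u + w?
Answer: 537/2 ≈ 268.50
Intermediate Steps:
S(h, j) = 3*h/2 + 3*j/2 (S(h, j) = 3*(h + j)/2 = 3*h/2 + 3*j/2)
P = -39
(P - 140)*S(-2, 1) = (-39 - 140)*((3/2)*(-2) + (3/2)*1) = -179*(-3 + 3/2) = -179*(-3/2) = 537/2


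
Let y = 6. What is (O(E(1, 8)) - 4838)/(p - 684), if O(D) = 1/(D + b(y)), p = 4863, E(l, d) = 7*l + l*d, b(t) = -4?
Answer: -17739/15323 ≈ -1.1577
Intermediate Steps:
E(l, d) = 7*l + d*l
O(D) = 1/(-4 + D) (O(D) = 1/(D - 4) = 1/(-4 + D))
(O(E(1, 8)) - 4838)/(p - 684) = (1/(-4 + 1*(7 + 8)) - 4838)/(4863 - 684) = (1/(-4 + 1*15) - 4838)/4179 = (1/(-4 + 15) - 4838)*(1/4179) = (1/11 - 4838)*(1/4179) = -53217/11*1/4179 = -17739/15323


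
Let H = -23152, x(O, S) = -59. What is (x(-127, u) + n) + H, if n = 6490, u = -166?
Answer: -16721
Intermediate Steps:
(x(-127, u) + n) + H = (-59 + 6490) - 23152 = 6431 - 23152 = -16721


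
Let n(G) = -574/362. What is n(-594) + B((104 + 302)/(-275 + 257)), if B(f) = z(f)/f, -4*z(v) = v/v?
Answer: -231415/146972 ≈ -1.5746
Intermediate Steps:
z(v) = -1/4 (z(v) = -v/(4*v) = -1/4*1 = -1/4)
B(f) = -1/(4*f)
n(G) = -287/181 (n(G) = -574*1/362 = -287/181)
n(-594) + B((104 + 302)/(-275 + 257)) = -287/181 - (-275 + 257)/(104 + 302)/4 = -287/181 - 1/(4*(406/(-18))) = -287/181 - 1/(4*(406*(-1/18))) = -287/181 - 1/(4*(-203/9)) = -287/181 - 1/4*(-9/203) = -287/181 + 9/812 = -231415/146972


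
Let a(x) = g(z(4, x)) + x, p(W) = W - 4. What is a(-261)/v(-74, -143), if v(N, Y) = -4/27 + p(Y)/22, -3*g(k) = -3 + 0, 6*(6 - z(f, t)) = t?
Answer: 154440/4057 ≈ 38.068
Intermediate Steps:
z(f, t) = 6 - t/6
p(W) = -4 + W
g(k) = 1 (g(k) = -(-3 + 0)/3 = -1/3*(-3) = 1)
a(x) = 1 + x
v(N, Y) = -98/297 + Y/22 (v(N, Y) = -4/27 + (-4 + Y)/22 = -4*1/27 + (-4 + Y)*(1/22) = -4/27 + (-2/11 + Y/22) = -98/297 + Y/22)
a(-261)/v(-74, -143) = (1 - 261)/(-98/297 + (1/22)*(-143)) = -260/(-98/297 - 13/2) = -260/(-4057/594) = -260*(-594/4057) = 154440/4057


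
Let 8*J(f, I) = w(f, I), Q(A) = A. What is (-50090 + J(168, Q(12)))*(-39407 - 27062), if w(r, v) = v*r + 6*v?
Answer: 3312083801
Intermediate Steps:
w(r, v) = 6*v + r*v (w(r, v) = r*v + 6*v = 6*v + r*v)
J(f, I) = I*(6 + f)/8 (J(f, I) = (I*(6 + f))/8 = I*(6 + f)/8)
(-50090 + J(168, Q(12)))*(-39407 - 27062) = (-50090 + (⅛)*12*(6 + 168))*(-39407 - 27062) = (-50090 + (⅛)*12*174)*(-66469) = (-50090 + 261)*(-66469) = -49829*(-66469) = 3312083801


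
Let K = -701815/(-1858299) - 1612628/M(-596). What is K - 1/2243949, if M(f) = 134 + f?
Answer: 373626139964444470/107028156690609 ≈ 3490.9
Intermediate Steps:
K = 499511539717/143089023 (K = -701815/(-1858299) - 1612628/(134 - 596) = -701815*(-1/1858299) - 1612628/(-462) = 701815/1858299 - 1612628*(-1/462) = 701815/1858299 + 806314/231 = 499511539717/143089023 ≈ 3490.9)
K - 1/2243949 = 499511539717/143089023 - 1/2243949 = 373626139964444470/107028156690609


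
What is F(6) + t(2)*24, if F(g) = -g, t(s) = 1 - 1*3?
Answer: -54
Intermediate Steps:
t(s) = -2 (t(s) = 1 - 3 = -2)
F(6) + t(2)*24 = -1*6 - 2*24 = -6 - 48 = -54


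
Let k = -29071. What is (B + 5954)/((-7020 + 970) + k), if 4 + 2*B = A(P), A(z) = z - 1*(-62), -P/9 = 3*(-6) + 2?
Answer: -6055/35121 ≈ -0.17240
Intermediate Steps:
P = 144 (P = -9*(3*(-6) + 2) = -9*(-18 + 2) = -9*(-16) = 144)
A(z) = 62 + z (A(z) = z + 62 = 62 + z)
B = 101 (B = -2 + (62 + 144)/2 = -2 + (½)*206 = -2 + 103 = 101)
(B + 5954)/((-7020 + 970) + k) = (101 + 5954)/((-7020 + 970) - 29071) = 6055/(-6050 - 29071) = 6055/(-35121) = 6055*(-1/35121) = -6055/35121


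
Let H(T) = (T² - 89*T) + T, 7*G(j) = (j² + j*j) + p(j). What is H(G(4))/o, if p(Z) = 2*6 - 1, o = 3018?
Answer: -8213/49294 ≈ -0.16661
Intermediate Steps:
p(Z) = 11 (p(Z) = 12 - 1 = 11)
G(j) = 11/7 + 2*j²/7 (G(j) = ((j² + j*j) + 11)/7 = ((j² + j²) + 11)/7 = (2*j² + 11)/7 = (11 + 2*j²)/7 = 11/7 + 2*j²/7)
H(T) = T² - 88*T
H(G(4))/o = ((11/7 + (2/7)*4²)*(-88 + (11/7 + (2/7)*4²)))/3018 = ((11/7 + (2/7)*16)*(-88 + (11/7 + (2/7)*16)))*(1/3018) = ((11/7 + 32/7)*(-88 + (11/7 + 32/7)))*(1/3018) = (43*(-88 + 43/7)/7)*(1/3018) = ((43/7)*(-573/7))*(1/3018) = -24639/49*1/3018 = -8213/49294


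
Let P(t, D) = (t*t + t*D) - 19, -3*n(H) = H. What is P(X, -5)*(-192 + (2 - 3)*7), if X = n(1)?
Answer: 30845/9 ≈ 3427.2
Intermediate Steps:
n(H) = -H/3
X = -1/3 (X = -1/3*1 = -1/3 ≈ -0.33333)
P(t, D) = -19 + t**2 + D*t (P(t, D) = (t**2 + D*t) - 19 = -19 + t**2 + D*t)
P(X, -5)*(-192 + (2 - 3)*7) = (-19 + (-1/3)**2 - 5*(-1/3))*(-192 + (2 - 3)*7) = (-19 + 1/9 + 5/3)*(-192 - 1*7) = -155*(-192 - 7)/9 = -155/9*(-199) = 30845/9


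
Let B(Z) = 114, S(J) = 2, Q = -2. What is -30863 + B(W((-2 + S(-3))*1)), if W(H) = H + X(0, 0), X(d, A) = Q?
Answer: -30749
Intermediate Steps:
X(d, A) = -2
W(H) = -2 + H (W(H) = H - 2 = -2 + H)
-30863 + B(W((-2 + S(-3))*1)) = -30863 + 114 = -30749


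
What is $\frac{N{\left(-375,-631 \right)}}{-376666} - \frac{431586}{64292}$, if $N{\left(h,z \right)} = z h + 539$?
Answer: $- \frac{44452880041}{6054152618} \approx -7.3425$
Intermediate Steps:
$N{\left(h,z \right)} = 539 + h z$ ($N{\left(h,z \right)} = h z + 539 = 539 + h z$)
$\frac{N{\left(-375,-631 \right)}}{-376666} - \frac{431586}{64292} = \frac{539 - -236625}{-376666} - \frac{431586}{64292} = \left(539 + 236625\right) \left(- \frac{1}{376666}\right) - \frac{215793}{32146} = 237164 \left(- \frac{1}{376666}\right) - \frac{215793}{32146} = - \frac{118582}{188333} - \frac{215793}{32146} = - \frac{44452880041}{6054152618}$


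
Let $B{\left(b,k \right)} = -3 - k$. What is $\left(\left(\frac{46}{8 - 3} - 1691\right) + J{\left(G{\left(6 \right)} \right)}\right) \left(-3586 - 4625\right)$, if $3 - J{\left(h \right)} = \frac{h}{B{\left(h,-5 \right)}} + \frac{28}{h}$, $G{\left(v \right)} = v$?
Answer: $\frac{69237889}{5} \approx 1.3848 \cdot 10^{7}$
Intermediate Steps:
$J{\left(h \right)} = 3 - \frac{28}{h} - \frac{h}{2}$ ($J{\left(h \right)} = 3 - \left(\frac{h}{-3 - -5} + \frac{28}{h}\right) = 3 - \left(\frac{h}{-3 + 5} + \frac{28}{h}\right) = 3 - \left(\frac{h}{2} + \frac{28}{h}\right) = 3 - \frac{28}{h} - \frac{h}{2}$)
$\left(\left(\frac{46}{8 - 3} - 1691\right) + J{\left(G{\left(6 \right)} \right)}\right) \left(-3586 - 4625\right) = \left(\left(\frac{46}{8 - 3} - 1691\right) - \frac{14}{3}\right) \left(-3586 - 4625\right) = \left(\left(\frac{46}{5} - 1691\right) - \frac{14}{3}\right) \left(-8211\right) = \left(- \frac{8409}{5} - \frac{14}{3}\right) \left(-8211\right) = \left(- \frac{25297}{15}\right) \left(-8211\right) = \frac{69237889}{5}$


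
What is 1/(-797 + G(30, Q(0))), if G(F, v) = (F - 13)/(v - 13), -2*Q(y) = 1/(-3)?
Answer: -77/61471 ≈ -0.0012526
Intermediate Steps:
Q(y) = ⅙ (Q(y) = -½/(-3) = -½*(-⅓) = ⅙)
G(F, v) = (-13 + F)/(-13 + v)
1/(-797 + G(30, Q(0))) = 1/(-797 + (-13 + 30)/(-13 + ⅙)) = 1/(-797 + 17/(-77/6)) = 1/(-797 - 6/77*17) = 1/(-797 - 102/77) = 1/(-61471/77) = -77/61471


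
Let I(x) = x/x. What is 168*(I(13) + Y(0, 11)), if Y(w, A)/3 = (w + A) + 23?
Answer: 17304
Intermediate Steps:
Y(w, A) = 69 + 3*A + 3*w (Y(w, A) = 3*((w + A) + 23) = 3*((A + w) + 23) = 3*(23 + A + w) = 69 + 3*A + 3*w)
I(x) = 1
168*(I(13) + Y(0, 11)) = 168*(1 + (69 + 3*11 + 3*0)) = 168*(1 + (69 + 33 + 0)) = 168*(1 + 102) = 168*103 = 17304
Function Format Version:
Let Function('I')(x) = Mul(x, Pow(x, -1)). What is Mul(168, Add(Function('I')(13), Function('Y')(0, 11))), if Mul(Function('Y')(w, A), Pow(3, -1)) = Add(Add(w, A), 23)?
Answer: 17304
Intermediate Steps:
Function('Y')(w, A) = Add(69, Mul(3, A), Mul(3, w)) (Function('Y')(w, A) = Mul(3, Add(Add(w, A), 23)) = Mul(3, Add(Add(A, w), 23)) = Mul(3, Add(23, A, w)) = Add(69, Mul(3, A), Mul(3, w)))
Function('I')(x) = 1
Mul(168, Add(Function('I')(13), Function('Y')(0, 11))) = Mul(168, Add(1, Add(69, Mul(3, 11), Mul(3, 0)))) = Mul(168, Add(1, Add(69, 33, 0))) = Mul(168, Add(1, 102)) = Mul(168, 103) = 17304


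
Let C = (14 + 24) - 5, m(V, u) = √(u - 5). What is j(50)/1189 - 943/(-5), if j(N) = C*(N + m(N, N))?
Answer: 1129477/5945 + 99*√5/1189 ≈ 190.17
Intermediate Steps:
m(V, u) = √(-5 + u)
C = 33 (C = 38 - 5 = 33)
j(N) = 33*N + 33*√(-5 + N) (j(N) = 33*(N + √(-5 + N)) = 33*N + 33*√(-5 + N))
j(50)/1189 - 943/(-5) = (33*50 + 33*√(-5 + 50))/1189 - 943/(-5) = (1650 + 33*√45)*(1/1189) - 943*(-⅕) = (1650 + 33*(3*√5))*(1/1189) + 943/5 = (1650 + 99*√5)*(1/1189) + 943/5 = (1650/1189 + 99*√5/1189) + 943/5 = 1129477/5945 + 99*√5/1189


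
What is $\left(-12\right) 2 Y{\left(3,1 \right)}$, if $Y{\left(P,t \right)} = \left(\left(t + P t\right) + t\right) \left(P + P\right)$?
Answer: $-720$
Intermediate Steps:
$Y{\left(P,t \right)} = 2 P \left(2 t + P t\right)$ ($Y{\left(P,t \right)} = \left(2 t + P t\right) 2 P = 2 P \left(2 t + P t\right)$)
$\left(-12\right) 2 Y{\left(3,1 \right)} = \left(-12\right) 2 \cdot 2 \cdot 3 \cdot 1 \left(2 + 3\right) = - 24 \cdot 2 \cdot 3 \cdot 1 \cdot 5 = \left(-24\right) 30 = -720$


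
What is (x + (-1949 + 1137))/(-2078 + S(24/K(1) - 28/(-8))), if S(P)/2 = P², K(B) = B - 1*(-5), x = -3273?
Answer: 8170/3931 ≈ 2.0784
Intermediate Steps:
K(B) = 5 + B (K(B) = B + 5 = 5 + B)
S(P) = 2*P²
(x + (-1949 + 1137))/(-2078 + S(24/K(1) - 28/(-8))) = (-3273 + (-1949 + 1137))/(-2078 + 2*(24/(5 + 1) - 28/(-8))²) = (-3273 - 812)/(-2078 + 2*(24/6 - 28*(-⅛))²) = -4085/(-2078 + 2*(24*(⅙) + 7/2)²) = -4085/(-2078 + 2*(4 + 7/2)²) = -4085/(-2078 + 2*(15/2)²) = -4085/(-2078 + 2*(225/4)) = -4085/(-2078 + 225/2) = -4085/(-3931/2) = -4085*(-2/3931) = 8170/3931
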